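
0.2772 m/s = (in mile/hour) 0.6201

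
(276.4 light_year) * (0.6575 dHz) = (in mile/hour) 3.846e+17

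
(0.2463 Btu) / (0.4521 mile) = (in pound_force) 0.08029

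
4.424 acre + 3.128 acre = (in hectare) 3.056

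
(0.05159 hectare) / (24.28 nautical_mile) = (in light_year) 1.213e-18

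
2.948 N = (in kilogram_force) 0.3006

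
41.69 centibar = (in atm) 0.4114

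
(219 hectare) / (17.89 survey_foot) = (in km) 401.6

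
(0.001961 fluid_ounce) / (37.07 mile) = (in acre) 2.402e-16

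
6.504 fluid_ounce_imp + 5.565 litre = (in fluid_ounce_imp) 202.4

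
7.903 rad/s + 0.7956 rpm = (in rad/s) 7.986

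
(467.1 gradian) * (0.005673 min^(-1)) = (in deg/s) 0.03975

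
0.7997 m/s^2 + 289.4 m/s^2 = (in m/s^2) 290.2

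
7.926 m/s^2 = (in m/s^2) 7.926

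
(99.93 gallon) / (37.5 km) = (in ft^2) 0.0001086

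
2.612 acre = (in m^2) 1.057e+04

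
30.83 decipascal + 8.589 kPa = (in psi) 1.246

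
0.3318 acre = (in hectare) 0.1343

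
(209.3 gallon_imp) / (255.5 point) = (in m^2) 10.56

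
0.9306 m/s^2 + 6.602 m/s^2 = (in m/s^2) 7.533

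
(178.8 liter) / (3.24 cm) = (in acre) 0.001364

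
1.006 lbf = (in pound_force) 1.006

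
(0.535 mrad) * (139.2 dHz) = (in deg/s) 0.4267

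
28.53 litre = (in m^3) 0.02853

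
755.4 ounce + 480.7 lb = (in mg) 2.395e+08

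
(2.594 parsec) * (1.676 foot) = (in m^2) 4.089e+16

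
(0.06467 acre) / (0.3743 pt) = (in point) 5.618e+09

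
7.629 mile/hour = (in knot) 6.629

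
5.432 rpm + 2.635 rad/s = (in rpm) 30.59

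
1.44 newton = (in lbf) 0.3237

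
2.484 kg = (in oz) 87.62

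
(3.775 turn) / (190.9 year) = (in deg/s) 2.257e-07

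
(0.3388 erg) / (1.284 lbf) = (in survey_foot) 1.946e-08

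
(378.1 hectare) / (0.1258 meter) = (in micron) 3.006e+13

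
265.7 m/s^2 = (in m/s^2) 265.7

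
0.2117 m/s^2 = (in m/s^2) 0.2117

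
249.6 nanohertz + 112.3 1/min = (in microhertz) 1.872e+06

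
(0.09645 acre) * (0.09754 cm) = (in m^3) 0.3807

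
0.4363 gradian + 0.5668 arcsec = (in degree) 0.3928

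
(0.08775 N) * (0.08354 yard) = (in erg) 6.703e+04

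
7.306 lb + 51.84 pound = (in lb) 59.15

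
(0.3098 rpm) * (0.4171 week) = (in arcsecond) 1.688e+09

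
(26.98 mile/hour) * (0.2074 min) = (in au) 1.003e-09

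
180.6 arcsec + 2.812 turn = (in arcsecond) 3.645e+06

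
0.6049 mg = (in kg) 6.049e-07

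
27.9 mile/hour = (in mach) 0.03663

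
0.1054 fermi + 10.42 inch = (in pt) 750.2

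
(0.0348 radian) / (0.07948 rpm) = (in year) 1.326e-07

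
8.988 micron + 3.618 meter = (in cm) 361.8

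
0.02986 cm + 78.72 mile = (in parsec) 4.106e-12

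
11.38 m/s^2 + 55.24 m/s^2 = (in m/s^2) 66.62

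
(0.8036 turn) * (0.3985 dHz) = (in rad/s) 0.2012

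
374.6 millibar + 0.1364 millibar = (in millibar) 374.7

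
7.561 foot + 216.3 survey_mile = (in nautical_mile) 188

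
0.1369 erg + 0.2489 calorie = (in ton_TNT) 2.489e-10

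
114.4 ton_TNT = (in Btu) 4.537e+08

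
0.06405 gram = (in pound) 0.0001412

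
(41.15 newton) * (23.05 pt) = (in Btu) 0.0003172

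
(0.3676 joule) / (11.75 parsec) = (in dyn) 1.014e-13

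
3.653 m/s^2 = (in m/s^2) 3.653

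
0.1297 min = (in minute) 0.1297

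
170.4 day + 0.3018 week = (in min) 2.484e+05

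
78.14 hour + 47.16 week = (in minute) 4.801e+05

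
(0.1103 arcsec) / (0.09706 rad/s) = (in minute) 9.182e-08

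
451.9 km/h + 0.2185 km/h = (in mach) 0.3688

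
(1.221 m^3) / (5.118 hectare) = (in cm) 0.002386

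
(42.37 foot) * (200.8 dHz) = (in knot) 504.1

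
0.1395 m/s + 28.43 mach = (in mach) 28.43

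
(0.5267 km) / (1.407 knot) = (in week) 0.001203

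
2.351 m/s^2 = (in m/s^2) 2.351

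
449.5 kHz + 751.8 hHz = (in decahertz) 5.247e+04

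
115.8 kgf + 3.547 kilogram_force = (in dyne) 1.17e+08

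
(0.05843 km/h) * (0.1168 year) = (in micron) 5.978e+10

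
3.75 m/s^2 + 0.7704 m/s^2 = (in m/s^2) 4.52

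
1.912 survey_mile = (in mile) 1.912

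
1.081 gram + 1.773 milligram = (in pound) 0.002387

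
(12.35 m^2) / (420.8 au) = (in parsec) 6.358e-30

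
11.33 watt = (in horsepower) 0.01519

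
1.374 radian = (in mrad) 1374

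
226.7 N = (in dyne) 2.267e+07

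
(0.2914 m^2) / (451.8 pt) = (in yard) 1.999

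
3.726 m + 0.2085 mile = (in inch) 1.336e+04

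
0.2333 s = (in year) 7.398e-09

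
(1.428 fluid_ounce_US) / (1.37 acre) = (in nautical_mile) 4.113e-12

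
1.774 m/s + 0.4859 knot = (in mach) 0.005944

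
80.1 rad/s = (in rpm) 764.9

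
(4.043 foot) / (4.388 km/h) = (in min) 0.01685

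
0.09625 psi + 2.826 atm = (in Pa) 2.87e+05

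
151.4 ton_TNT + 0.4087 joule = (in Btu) 6.004e+08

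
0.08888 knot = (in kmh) 0.1646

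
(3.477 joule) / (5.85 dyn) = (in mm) 5.944e+07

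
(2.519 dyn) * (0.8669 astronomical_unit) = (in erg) 3.267e+13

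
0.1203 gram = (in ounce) 0.004243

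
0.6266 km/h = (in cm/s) 17.41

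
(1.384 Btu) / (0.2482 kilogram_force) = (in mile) 0.3728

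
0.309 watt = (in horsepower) 0.0004144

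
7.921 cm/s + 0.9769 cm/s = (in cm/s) 8.898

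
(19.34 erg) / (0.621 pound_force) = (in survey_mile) 4.35e-10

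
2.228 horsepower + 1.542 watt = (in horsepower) 2.23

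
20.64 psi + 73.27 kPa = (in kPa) 215.6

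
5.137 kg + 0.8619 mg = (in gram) 5137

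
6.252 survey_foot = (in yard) 2.084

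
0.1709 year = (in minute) 8.983e+04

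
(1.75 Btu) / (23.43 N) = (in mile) 0.04897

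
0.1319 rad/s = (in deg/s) 7.557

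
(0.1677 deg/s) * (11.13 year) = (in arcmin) 3.532e+09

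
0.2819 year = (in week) 14.7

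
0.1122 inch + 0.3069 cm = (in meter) 0.005919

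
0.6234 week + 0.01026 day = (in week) 0.6249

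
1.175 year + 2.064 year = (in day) 1182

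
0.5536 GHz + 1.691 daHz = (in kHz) 5.536e+05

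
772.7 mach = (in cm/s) 2.631e+07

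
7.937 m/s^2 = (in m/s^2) 7.937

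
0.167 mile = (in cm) 2.688e+04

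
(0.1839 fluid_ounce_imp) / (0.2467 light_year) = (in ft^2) 2.41e-20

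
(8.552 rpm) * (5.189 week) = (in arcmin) 9.662e+09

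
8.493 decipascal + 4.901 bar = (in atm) 4.837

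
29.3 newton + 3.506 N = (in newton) 32.81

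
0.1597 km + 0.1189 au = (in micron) 1.779e+16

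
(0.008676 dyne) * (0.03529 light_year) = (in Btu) 2.745e+04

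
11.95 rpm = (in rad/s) 1.251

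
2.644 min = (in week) 0.0002623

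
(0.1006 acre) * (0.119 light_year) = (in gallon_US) 1.211e+20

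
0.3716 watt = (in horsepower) 0.0004983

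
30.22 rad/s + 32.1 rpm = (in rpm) 320.7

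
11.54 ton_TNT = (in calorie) 1.154e+10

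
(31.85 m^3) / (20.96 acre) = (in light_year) 3.969e-20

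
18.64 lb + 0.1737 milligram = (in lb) 18.64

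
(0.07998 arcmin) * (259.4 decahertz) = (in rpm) 0.5763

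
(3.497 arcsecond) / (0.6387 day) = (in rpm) 2.934e-09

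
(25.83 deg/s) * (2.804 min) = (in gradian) 4828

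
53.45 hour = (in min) 3207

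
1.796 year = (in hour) 1.573e+04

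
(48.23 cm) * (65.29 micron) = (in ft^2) 0.0003389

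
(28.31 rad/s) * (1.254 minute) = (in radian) 2130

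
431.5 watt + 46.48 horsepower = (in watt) 3.509e+04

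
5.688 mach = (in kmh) 6972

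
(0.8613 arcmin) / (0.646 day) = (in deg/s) 2.572e-07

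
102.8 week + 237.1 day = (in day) 956.7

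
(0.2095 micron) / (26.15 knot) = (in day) 1.802e-13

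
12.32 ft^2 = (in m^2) 1.145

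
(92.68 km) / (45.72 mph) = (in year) 0.0001438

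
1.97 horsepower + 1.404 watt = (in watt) 1470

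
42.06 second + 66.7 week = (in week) 66.7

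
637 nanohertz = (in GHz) 6.37e-16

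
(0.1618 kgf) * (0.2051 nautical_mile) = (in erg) 6.027e+09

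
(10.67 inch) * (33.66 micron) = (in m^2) 9.122e-06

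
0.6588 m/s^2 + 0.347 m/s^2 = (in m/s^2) 1.006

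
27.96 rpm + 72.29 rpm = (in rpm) 100.2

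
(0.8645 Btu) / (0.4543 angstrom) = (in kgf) 2.047e+12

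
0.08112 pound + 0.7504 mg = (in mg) 3.68e+04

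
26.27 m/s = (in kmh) 94.57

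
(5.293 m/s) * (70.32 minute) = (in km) 22.33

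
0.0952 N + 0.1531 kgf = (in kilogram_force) 0.1628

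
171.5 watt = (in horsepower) 0.23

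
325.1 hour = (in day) 13.55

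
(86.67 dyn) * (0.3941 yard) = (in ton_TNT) 7.465e-14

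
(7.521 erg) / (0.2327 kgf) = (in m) 3.296e-07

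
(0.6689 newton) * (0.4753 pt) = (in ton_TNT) 2.681e-14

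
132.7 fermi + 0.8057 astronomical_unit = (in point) 3.417e+14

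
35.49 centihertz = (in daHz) 0.03549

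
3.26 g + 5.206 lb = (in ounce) 83.41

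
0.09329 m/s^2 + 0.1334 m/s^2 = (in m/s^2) 0.2267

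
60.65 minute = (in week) 0.006017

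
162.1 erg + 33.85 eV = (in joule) 1.621e-05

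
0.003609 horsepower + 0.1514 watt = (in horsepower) 0.003812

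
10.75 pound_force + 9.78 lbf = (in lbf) 20.53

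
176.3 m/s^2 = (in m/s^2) 176.3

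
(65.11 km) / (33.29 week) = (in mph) 0.007234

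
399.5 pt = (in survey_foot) 0.4624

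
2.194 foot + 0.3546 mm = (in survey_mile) 0.0004157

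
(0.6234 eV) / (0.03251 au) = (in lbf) 4.617e-30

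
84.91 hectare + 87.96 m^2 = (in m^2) 8.492e+05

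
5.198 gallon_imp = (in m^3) 0.02363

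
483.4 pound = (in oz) 7734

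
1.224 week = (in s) 7.403e+05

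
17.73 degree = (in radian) 0.3094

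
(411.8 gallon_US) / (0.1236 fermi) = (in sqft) 1.358e+17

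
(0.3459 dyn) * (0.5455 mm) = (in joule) 1.887e-09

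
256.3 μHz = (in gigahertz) 2.563e-13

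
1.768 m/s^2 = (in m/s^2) 1.768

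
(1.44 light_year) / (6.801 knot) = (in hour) 1.082e+12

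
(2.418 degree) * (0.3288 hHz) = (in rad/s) 1.388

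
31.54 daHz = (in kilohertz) 0.3154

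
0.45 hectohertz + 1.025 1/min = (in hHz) 0.4502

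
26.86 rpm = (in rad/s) 2.813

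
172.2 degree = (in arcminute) 1.033e+04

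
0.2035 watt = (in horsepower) 0.0002729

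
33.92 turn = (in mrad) 2.131e+05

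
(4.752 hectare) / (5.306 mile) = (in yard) 6.086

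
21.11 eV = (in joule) 3.382e-18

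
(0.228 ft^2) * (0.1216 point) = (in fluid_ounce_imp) 0.03198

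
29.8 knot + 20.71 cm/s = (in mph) 34.76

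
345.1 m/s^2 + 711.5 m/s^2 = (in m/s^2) 1057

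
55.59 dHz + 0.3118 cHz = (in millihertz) 5562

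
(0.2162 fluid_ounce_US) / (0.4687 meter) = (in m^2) 1.364e-05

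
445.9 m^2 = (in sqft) 4800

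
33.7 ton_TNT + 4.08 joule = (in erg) 1.41e+18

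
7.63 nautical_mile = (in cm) 1.413e+06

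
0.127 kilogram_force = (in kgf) 0.127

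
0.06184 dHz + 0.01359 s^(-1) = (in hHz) 0.0001977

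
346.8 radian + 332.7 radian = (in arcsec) 1.402e+08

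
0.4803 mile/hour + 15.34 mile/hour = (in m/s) 7.072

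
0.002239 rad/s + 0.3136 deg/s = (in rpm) 0.07365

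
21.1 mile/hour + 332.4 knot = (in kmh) 649.6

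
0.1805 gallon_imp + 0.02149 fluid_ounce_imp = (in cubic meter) 0.0008212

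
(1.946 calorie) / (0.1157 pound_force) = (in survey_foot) 51.9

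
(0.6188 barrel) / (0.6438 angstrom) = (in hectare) 1.528e+05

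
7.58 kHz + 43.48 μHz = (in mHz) 7.58e+06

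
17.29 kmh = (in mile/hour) 10.74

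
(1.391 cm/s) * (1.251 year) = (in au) 3.668e-06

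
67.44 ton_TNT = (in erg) 2.822e+18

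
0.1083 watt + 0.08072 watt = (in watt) 0.189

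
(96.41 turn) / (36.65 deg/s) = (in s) 947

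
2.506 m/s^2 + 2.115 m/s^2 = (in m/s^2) 4.621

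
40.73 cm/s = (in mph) 0.9111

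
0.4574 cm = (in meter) 0.004574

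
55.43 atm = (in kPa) 5616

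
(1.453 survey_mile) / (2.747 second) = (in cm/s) 8.512e+04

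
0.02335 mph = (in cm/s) 1.044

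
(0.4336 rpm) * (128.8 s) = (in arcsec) 1.206e+06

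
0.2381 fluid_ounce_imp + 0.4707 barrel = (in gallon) 19.77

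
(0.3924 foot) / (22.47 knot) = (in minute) 0.0001724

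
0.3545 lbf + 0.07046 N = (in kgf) 0.168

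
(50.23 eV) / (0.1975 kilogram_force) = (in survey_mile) 2.582e-21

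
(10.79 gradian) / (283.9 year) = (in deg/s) 1.085e-09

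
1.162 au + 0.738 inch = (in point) 4.928e+14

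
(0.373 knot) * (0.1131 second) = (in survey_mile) 1.349e-05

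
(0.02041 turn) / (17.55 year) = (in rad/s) 2.317e-10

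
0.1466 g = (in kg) 0.0001466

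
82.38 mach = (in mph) 6.275e+04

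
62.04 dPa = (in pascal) 6.204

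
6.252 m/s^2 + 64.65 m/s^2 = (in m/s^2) 70.9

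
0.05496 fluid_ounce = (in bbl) 1.022e-05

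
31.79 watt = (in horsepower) 0.04263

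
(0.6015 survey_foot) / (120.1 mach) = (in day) 5.189e-11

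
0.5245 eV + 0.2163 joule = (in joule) 0.2163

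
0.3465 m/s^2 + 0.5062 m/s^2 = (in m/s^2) 0.8527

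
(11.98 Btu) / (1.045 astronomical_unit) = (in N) 8.085e-08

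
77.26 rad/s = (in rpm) 737.8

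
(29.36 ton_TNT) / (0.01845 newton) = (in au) 44.51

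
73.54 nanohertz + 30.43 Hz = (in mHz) 3.043e+04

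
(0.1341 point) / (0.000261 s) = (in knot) 0.3523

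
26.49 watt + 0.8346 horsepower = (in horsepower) 0.8701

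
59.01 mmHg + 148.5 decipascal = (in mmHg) 59.12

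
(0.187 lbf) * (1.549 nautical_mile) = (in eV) 1.489e+22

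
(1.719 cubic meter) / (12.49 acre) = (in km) 3.401e-08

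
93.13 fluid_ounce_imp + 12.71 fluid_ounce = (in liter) 3.022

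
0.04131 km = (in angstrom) 4.131e+11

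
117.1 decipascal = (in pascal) 11.71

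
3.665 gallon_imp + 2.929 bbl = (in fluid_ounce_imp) 1.698e+04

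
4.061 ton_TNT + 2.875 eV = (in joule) 1.699e+10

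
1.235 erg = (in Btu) 1.171e-10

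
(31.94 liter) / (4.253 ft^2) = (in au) 5.404e-13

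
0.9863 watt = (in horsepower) 0.001323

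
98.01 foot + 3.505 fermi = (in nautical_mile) 0.01613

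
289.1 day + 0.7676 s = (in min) 4.163e+05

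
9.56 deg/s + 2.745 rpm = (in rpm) 4.338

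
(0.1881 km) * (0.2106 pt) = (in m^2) 0.01397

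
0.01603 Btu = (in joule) 16.91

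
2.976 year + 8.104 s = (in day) 1086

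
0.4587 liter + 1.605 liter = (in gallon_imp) 0.454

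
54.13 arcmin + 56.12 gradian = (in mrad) 897.3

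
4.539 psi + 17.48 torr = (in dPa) 3.363e+05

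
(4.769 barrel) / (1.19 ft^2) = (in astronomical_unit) 4.584e-11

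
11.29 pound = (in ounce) 180.6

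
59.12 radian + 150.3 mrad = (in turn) 9.433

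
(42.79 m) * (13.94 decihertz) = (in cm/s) 5965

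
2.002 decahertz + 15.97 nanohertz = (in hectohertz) 0.2002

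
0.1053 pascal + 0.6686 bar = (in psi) 9.697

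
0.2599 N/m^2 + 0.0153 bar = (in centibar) 1.53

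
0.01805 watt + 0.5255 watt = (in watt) 0.5435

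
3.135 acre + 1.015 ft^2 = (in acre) 3.135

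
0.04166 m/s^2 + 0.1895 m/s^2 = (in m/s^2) 0.2312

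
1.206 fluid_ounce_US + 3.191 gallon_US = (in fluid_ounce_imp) 426.4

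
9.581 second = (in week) 1.584e-05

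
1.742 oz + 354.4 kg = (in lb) 781.4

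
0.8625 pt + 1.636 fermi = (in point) 0.8625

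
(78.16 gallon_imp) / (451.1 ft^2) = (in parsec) 2.748e-19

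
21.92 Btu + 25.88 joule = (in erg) 2.315e+11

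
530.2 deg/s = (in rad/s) 9.254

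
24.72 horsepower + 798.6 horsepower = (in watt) 6.139e+05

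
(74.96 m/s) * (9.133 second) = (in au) 4.576e-09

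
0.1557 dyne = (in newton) 1.557e-06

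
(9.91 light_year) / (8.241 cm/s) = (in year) 3.608e+10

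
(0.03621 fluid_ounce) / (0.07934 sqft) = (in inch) 0.00572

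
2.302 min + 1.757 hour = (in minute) 107.7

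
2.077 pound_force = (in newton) 9.239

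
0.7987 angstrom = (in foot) 2.62e-10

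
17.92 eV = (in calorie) 6.862e-19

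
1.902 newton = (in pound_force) 0.4276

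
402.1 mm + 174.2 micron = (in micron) 4.023e+05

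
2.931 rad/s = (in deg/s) 167.9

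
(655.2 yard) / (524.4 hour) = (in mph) 0.0007099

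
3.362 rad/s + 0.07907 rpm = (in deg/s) 193.1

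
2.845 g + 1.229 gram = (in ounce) 0.1437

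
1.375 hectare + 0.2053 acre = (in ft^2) 1.569e+05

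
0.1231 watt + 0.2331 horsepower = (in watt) 173.9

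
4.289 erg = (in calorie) 1.025e-07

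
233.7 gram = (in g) 233.7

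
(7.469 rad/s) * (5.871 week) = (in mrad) 2.652e+10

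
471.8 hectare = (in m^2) 4.718e+06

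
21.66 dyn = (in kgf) 2.209e-05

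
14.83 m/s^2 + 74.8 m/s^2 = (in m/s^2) 89.63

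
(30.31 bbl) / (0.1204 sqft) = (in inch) 1.696e+04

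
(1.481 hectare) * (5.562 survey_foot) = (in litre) 2.511e+07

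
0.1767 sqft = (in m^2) 0.01642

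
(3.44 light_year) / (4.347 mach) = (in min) 3.665e+11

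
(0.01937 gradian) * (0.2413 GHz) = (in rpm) 7.011e+05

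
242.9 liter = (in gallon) 64.17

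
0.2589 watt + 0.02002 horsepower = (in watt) 15.19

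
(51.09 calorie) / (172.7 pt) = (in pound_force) 788.8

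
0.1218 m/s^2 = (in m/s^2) 0.1218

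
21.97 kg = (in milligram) 2.197e+07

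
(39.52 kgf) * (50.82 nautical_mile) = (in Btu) 3.457e+04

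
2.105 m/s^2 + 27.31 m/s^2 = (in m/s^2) 29.41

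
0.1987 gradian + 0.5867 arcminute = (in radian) 0.003292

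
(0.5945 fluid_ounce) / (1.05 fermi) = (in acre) 4.138e+06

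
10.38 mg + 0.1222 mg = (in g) 0.0105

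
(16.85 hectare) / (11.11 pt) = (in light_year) 4.544e-09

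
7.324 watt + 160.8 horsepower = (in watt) 1.199e+05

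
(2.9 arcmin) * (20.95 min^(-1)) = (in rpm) 0.002813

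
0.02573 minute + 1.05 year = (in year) 1.05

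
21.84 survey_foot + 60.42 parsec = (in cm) 1.864e+20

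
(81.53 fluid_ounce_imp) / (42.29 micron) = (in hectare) 0.005478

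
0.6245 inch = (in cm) 1.586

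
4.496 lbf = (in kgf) 2.039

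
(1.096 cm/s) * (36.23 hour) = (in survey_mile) 0.8882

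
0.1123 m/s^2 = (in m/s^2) 0.1123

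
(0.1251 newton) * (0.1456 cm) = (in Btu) 1.726e-07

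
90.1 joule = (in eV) 5.624e+20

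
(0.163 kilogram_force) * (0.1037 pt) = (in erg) 584.8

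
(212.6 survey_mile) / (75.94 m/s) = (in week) 0.00745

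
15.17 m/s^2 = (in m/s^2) 15.17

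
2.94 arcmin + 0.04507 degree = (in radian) 0.001642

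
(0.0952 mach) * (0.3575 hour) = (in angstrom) 4.172e+14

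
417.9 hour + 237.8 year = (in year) 237.8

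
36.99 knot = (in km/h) 68.51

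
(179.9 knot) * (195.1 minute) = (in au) 7.242e-06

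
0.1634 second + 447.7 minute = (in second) 2.686e+04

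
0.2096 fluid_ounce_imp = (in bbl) 3.746e-05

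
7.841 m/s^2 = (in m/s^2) 7.841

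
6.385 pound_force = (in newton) 28.4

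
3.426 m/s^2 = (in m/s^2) 3.426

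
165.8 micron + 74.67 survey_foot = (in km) 0.02276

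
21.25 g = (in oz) 0.7496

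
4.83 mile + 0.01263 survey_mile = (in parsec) 2.526e-13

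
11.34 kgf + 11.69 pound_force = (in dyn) 1.632e+07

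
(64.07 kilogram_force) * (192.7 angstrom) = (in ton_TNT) 2.894e-15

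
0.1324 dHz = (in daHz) 0.001324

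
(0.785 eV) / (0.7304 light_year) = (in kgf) 1.856e-36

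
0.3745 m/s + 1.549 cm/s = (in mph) 0.8724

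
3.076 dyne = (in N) 3.076e-05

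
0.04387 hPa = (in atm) 4.33e-05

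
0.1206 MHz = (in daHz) 1.206e+04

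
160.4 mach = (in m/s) 5.462e+04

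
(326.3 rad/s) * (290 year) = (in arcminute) 1.026e+16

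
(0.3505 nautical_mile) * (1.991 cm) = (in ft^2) 139.1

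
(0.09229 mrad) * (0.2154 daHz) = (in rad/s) 0.0001988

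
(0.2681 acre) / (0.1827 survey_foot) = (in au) 1.302e-07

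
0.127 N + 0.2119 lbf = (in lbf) 0.2405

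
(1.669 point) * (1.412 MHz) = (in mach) 2.442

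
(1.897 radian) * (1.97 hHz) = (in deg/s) 2.141e+04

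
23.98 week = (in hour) 4029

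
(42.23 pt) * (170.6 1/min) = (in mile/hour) 0.09476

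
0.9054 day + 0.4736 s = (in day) 0.9054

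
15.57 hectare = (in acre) 38.47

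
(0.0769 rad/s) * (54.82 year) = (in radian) 1.329e+08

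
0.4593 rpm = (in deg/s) 2.756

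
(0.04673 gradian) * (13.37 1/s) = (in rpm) 0.09372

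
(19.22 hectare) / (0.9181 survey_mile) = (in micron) 1.301e+08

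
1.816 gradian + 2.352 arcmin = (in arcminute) 100.4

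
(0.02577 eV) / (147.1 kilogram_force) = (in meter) 2.862e-24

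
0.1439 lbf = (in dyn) 6.401e+04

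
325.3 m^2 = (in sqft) 3502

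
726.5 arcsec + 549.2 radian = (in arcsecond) 1.133e+08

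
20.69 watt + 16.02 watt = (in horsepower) 0.04923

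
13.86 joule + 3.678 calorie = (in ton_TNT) 6.991e-09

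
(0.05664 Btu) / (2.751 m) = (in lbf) 4.883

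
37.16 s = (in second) 37.16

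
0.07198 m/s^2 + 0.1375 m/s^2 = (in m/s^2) 0.2095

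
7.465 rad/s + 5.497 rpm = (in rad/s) 8.041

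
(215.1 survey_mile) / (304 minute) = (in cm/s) 1898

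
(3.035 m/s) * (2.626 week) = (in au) 3.222e-05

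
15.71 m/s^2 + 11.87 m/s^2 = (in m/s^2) 27.58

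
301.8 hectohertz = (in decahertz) 3018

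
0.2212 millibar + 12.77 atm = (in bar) 12.94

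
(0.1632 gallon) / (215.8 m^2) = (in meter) 2.863e-06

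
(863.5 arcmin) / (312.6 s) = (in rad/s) 0.0008035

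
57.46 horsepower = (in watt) 4.285e+04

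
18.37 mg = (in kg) 1.837e-05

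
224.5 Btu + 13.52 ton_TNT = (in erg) 5.657e+17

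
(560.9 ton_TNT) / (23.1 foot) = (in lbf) 7.493e+10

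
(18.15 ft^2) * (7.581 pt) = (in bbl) 0.02836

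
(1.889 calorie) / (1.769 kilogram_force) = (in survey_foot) 1.495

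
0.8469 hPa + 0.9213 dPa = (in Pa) 84.78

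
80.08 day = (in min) 1.153e+05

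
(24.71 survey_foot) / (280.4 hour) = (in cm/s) 0.0007461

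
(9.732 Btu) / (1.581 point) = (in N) 1.841e+07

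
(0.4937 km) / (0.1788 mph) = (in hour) 1.716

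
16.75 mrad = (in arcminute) 57.58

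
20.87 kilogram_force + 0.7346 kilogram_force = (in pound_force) 47.63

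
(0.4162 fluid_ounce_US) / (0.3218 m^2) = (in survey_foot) 0.0001255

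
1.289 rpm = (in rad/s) 0.135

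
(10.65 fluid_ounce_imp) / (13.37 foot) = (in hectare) 7.425e-09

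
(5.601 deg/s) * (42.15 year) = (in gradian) 8.272e+09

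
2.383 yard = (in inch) 85.79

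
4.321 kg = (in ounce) 152.4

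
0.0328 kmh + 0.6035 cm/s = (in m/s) 0.01515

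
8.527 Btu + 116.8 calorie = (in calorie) 2267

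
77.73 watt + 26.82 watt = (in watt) 104.6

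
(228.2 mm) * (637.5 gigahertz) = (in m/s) 1.455e+11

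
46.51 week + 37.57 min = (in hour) 7814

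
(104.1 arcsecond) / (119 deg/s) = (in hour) 6.75e-08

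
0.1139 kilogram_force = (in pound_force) 0.2511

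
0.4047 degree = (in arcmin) 24.28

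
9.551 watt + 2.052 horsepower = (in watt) 1540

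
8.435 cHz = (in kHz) 8.435e-05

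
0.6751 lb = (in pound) 0.6751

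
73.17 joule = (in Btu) 0.06935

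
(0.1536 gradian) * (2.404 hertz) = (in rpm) 0.05539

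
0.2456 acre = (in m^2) 993.9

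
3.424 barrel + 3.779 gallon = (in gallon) 147.6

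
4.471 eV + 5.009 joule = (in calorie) 1.197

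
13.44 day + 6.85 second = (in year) 0.03682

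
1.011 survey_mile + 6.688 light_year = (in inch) 2.491e+18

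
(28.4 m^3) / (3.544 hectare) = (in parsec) 2.597e-20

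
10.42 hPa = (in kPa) 1.042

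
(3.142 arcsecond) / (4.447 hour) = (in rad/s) 9.515e-10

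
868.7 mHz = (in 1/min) 52.12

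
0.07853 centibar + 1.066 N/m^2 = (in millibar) 0.796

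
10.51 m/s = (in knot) 20.43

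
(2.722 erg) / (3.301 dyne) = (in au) 5.512e-14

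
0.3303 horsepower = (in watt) 246.3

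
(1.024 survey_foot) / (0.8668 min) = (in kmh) 0.0216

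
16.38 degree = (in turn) 0.0455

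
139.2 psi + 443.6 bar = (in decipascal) 4.532e+08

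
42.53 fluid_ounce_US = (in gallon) 0.3323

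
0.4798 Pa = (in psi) 6.959e-05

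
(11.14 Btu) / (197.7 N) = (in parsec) 1.927e-15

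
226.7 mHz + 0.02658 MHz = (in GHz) 2.658e-05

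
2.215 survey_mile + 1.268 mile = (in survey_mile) 3.483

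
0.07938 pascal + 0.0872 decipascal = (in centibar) 8.81e-05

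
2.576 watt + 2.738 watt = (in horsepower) 0.007126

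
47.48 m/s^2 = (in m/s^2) 47.48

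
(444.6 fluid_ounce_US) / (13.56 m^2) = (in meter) 0.0009696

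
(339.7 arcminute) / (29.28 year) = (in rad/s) 1.07e-10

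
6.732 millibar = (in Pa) 673.2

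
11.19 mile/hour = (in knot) 9.724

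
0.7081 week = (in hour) 119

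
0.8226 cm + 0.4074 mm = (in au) 5.771e-14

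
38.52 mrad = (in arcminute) 132.4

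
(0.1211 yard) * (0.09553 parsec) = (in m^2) 3.264e+14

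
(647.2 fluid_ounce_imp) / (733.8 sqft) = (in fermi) 2.697e+11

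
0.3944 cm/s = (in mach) 1.158e-05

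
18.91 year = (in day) 6902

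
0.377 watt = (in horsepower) 0.0005056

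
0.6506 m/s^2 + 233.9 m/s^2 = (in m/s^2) 234.6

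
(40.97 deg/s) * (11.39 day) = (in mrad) 7.037e+08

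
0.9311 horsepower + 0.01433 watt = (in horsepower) 0.9311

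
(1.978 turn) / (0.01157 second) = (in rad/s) 1074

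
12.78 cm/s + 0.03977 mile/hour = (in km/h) 0.5241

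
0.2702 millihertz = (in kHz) 2.702e-07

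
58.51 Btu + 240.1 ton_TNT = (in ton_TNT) 240.1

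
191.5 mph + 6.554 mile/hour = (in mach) 0.26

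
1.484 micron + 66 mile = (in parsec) 3.442e-12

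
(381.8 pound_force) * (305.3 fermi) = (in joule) 5.185e-10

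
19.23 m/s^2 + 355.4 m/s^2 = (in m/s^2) 374.6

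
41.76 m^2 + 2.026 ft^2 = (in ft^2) 451.5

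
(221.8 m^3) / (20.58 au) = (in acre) 1.78e-14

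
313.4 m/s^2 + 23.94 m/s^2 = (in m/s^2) 337.3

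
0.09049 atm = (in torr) 68.77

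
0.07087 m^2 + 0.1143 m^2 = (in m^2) 0.1852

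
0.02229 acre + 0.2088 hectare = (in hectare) 0.2178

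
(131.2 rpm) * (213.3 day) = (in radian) 2.532e+08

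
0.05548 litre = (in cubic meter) 5.548e-05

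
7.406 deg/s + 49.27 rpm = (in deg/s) 303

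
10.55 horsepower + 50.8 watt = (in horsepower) 10.62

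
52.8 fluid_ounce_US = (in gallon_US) 0.4125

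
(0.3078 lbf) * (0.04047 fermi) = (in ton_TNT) 1.324e-26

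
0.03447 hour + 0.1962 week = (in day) 1.375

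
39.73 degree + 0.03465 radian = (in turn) 0.1159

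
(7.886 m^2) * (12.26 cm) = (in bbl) 6.081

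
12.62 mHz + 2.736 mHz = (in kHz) 1.536e-05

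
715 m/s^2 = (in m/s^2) 715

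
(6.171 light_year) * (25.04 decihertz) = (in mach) 4.293e+14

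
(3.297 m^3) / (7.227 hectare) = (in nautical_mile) 2.463e-08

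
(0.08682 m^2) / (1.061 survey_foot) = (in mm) 268.5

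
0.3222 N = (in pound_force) 0.07243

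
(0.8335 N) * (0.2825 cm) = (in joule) 0.002355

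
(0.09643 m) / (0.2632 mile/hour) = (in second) 0.8196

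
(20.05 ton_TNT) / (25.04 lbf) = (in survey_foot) 2.471e+09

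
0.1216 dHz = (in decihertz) 0.1216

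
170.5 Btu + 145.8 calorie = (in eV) 1.127e+24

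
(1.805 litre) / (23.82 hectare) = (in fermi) 7.578e+06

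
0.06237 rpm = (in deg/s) 0.3742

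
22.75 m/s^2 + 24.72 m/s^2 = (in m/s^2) 47.47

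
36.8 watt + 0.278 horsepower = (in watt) 244.1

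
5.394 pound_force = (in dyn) 2.399e+06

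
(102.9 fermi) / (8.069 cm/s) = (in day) 1.476e-17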